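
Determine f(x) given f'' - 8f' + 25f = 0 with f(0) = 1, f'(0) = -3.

f = cos(3*x)*exp(4*x) - 7*exp(4*x)*sin(3*x)/3

Characteristic equation r² - 8r + 25 = 0 has discriminant (-8)² - 4·(25) = -36 < 0, so r = 4 ± 3i.
Hence f_h = C1*cos(3*x)*exp(4*x) + C2*exp(4*x)*sin(3*x).
Apply the initial conditions: f(0) = C1 = 1 and f'(0) = 3*C2 + 4*C1 = -3. Solving gives C1 = 1, C2 = -7/3.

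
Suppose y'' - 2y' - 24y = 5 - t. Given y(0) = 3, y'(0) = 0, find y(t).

y = -61/288 + t/24 + 309*exp(-4*t)/160 + 461*exp(6*t)/360

Characteristic equation r² - 2r - 24 = 0 factors as (r + 4)(r - 6) = 0, so r = -4, 6.
Hence y_h = C1*exp(-4*t) + C2*exp(6*t).
For the particular solution try y_p = A0 + A1*t. Substituting and matching coefficients of each power of t gives A0 = -61/288, A1 = 1/24, so y_p = -61/288 + t/24.
General solution: y = -61/288 + t/24 + C1*exp(-4*t) + C2*exp(6*t).
Apply the initial conditions: y(0) = -61/288 + C1 + C2 = 3 and y'(0) = 1/24 - 4*C1 + 6*C2 = 0. Solving gives C1 = 309/160, C2 = 461/360.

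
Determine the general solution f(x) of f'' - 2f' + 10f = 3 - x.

f = 7/25 - x/10 + C1*cos(3*x)*exp(x) + C2*exp(x)*sin(3*x)

Characteristic equation r² - 2r + 10 = 0 has discriminant (-2)² - 4·(10) = -36 < 0, so r = 1 ± 3i.
Hence f_h = C1*cos(3*x)*exp(x) + C2*exp(x)*sin(3*x).
For the particular solution try f_p = A0 + A1*x. Substituting and matching coefficients of each power of x gives A0 = 7/25, A1 = -1/10, so f_p = 7/25 - x/10.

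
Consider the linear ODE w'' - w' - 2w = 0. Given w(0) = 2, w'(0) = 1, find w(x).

Characteristic equation r² - r - 2 = 0 factors as (r + 1)(r - 2) = 0, so r = -1, 2.
Hence w_h = C1*exp(-x) + C2*exp(2*x).
Apply the initial conditions: w(0) = C1 + C2 = 2 and w'(0) = -C1 + 2*C2 = 1. Solving gives C1 = 1, C2 = 1.

w = exp(-x) + exp(2*x)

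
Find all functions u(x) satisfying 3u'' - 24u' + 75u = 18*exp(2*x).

u = 6*exp(2*x)/13 + C1*cos(3*x)*exp(4*x) + C2*exp(4*x)*sin(3*x)

Divide through by 3: u'' - 8u' + 25u = 6*exp(2*x).
Characteristic equation r² - 8r + 25 = 0 has discriminant (-8)² - 4·(25) = -36 < 0, so r = 4 ± 3i.
Hence u_h = C1*cos(3*x)*exp(4*x) + C2*exp(4*x)*sin(3*x).
Try u_p = A*exp(2*x). Substituting into the equation and dividing by exp(2*x) gives A = 6/13, so u_p = 6*exp(2*x)/13.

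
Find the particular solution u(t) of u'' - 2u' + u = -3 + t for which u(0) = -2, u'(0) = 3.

u = -1 + t - exp(t) + 3*t*exp(t)

Characteristic equation r² - 2r + 1 = 0 has discriminant (-2)² - 4·(1) = 0, so r = 1 is a repeated root.
Hence u_h = (C1 + C2*t)*exp(t).
For the particular solution try u_p = A0 + A1*t. Substituting and matching coefficients of each power of t gives A0 = -1, A1 = 1, so u_p = -1 + t.
General solution: u = -1 + t + C1*exp(t) + C2*t*exp(t).
Apply the initial conditions: u(0) = -1 + C1 = -2 and u'(0) = 1 + C1 + C2 = 3. Solving gives C1 = -1, C2 = 3.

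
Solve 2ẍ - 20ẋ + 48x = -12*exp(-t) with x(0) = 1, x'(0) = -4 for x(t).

Divide through by 2: x'' - 10x' + 24x = -6*exp(-t).
Characteristic equation r² - 10r + 24 = 0 factors as (r - 4)(r - 6) = 0, so r = 4, 6.
Hence x_h = C1*exp(4*t) + C2*exp(6*t).
Try x_p = A*exp(-t). Substituting into the equation and dividing by exp(-t) gives A = -6/35, so x_p = -6*exp(-t)/35.
General solution: x = -6*exp(-t)/35 + C1*exp(4*t) + C2*exp(6*t).
Apply the initial conditions: x(0) = -6/35 + C1 + C2 = 1 and x'(0) = 6/35 + 4*C1 + 6*C2 = -4. Solving gives C1 = 28/5, C2 = -31/7.

x = -31*exp(6*t)/7 - 6*exp(-t)/35 + 28*exp(4*t)/5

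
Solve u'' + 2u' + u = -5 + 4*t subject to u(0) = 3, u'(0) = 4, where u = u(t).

u = -13 + 4*t + 16*exp(-t) + 16*t*exp(-t)

Characteristic equation r² + 2r + 1 = 0 has discriminant (2)² - 4·(1) = 0, so r = -1 is a repeated root.
Hence u_h = (C1 + C2*t)*exp(-t).
For the particular solution try u_p = A0 + A1*t. Substituting and matching coefficients of each power of t gives A0 = -13, A1 = 4, so u_p = -13 + 4*t.
General solution: u = -13 + 4*t + C1*exp(-t) + C2*t*exp(-t).
Apply the initial conditions: u(0) = -13 + C1 = 3 and u'(0) = 4 + C2 - C1 = 4. Solving gives C1 = 16, C2 = 16.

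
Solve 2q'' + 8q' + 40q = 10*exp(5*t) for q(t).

q = exp(5*t)/13 + C1*cos(4*t)*exp(-2*t) + C2*exp(-2*t)*sin(4*t)

Divide through by 2: q'' + 4q' + 20q = 5*exp(5*t).
Characteristic equation r² + 4r + 20 = 0 has discriminant (4)² - 4·(20) = -64 < 0, so r = -2 ± 4i.
Hence q_h = C1*cos(4*t)*exp(-2*t) + C2*exp(-2*t)*sin(4*t).
Try q_p = A*exp(5*t). Substituting into the equation and dividing by exp(5*t) gives A = 1/13, so q_p = exp(5*t)/13.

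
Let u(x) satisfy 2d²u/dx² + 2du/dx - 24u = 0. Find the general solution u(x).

u = C1*exp(-4*x) + C2*exp(3*x)

Divide through by 2: u'' + u' - 12u = 0.
Characteristic equation r² + r - 12 = 0 factors as (r + 4)(r - 3) = 0, so r = -4, 3.
Hence u_h = C1*exp(-4*x) + C2*exp(3*x).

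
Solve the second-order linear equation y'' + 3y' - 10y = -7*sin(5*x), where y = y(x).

y = 21*cos(5*x)/290 + 49*sin(5*x)/290 + C1*exp(-5*x) + C2*exp(2*x)

Characteristic equation r² + 3r - 10 = 0 factors as (r + 5)(r - 2) = 0, so r = -5, 2.
Hence y_h = C1*exp(-5*x) + C2*exp(2*x).
Try y_p = A*cos(5*x) + B*sin(5*x). Substituting and equating the coefficients of cos(5x) and sin(5x) gives A = 21/290, B = 49/290, so y_p = 21*cos(5*x)/290 + 49*sin(5*x)/290.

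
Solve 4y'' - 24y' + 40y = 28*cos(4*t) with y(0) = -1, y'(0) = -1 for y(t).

y = -14*sin(4*t)/51 - 7*cos(4*t)/102 - 95*cos(t)*exp(3*t)/102 + 295*exp(3*t)*sin(t)/102

Divide through by 4: y'' - 6y' + 10y = 7*cos(4*t).
Characteristic equation r² - 6r + 10 = 0 has discriminant (-6)² - 4·(10) = -4 < 0, so r = 3 ± i.
Hence y_h = C1*cos(t)*exp(3*t) + C2*exp(3*t)*sin(t).
Try y_p = A*cos(4*t) + B*sin(4*t). Substituting and equating the coefficients of cos(4t) and sin(4t) gives A = -7/102, B = -14/51, so y_p = -14*sin(4*t)/51 - 7*cos(4*t)/102.
General solution: y = -14*sin(4*t)/51 - 7*cos(4*t)/102 + C1*cos(t)*exp(3*t) + C2*exp(3*t)*sin(t).
Apply the initial conditions: y(0) = -7/102 + C1 = -1 and y'(0) = -56/51 + C2 + 3*C1 = -1. Solving gives C1 = -95/102, C2 = 295/102.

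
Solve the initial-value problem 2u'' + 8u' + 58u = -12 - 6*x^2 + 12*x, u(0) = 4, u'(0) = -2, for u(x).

Divide through by 2: u'' + 4u' + 29u = -6 - 3*x^2 + 6*x.
Characteristic equation r² + 4r + 29 = 0 has discriminant (4)² - 4·(29) = -100 < 0, so r = -2 ± 5i.
Hence u_h = C1*cos(5*x)*exp(-2*x) + C2*exp(-2*x)*sin(5*x).
For the particular solution try u_p = A0 + A1*x + A2*x^2. Substituting and matching coefficients of each power of x gives A0 = -5664/24389, A1 = 198/841, A2 = -3/29, so u_p = -5664/24389 - 3*x^2/29 + 198*x/841.
General solution: u = -5664/24389 - 3*x^2/29 + 198*x/841 + C1*cos(5*x)*exp(-2*x) + C2*exp(-2*x)*sin(5*x).
Apply the initial conditions: u(0) = -5664/24389 + C1 = 4 and u'(0) = 198/841 - 2*C1 + 5*C2 = -2. Solving gives C1 = 103220/24389, C2 = 30384/24389.

u = -5664/24389 - 3*x**2/29 + 198*x/841 + 30384*exp(-2*x)*sin(5*x)/24389 + 103220*cos(5*x)*exp(-2*x)/24389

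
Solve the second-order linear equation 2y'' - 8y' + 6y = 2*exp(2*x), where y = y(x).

y = -exp(2*x) + C1*exp(3*x) + C2*exp(x)

Divide through by 2: y'' - 4y' + 3y = exp(2*x).
Characteristic equation r² - 4r + 3 = 0 factors as (r - 3)(r - 1) = 0, so r = 3, 1.
Hence y_h = C1*exp(3*x) + C2*exp(x).
Try y_p = A*exp(2*x). Substituting into the equation and dividing by exp(2*x) gives A = -1, so y_p = -exp(2*x).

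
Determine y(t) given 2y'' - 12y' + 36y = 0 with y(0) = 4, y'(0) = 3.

Divide through by 2: y'' - 6y' + 18y = 0.
Characteristic equation r² - 6r + 18 = 0 has discriminant (-6)² - 4·(18) = -36 < 0, so r = 3 ± 3i.
Hence y_h = C1*cos(3*t)*exp(3*t) + C2*exp(3*t)*sin(3*t).
Apply the initial conditions: y(0) = C1 = 4 and y'(0) = 3*C1 + 3*C2 = 3. Solving gives C1 = 4, C2 = -3.

y = -3*exp(3*t)*sin(3*t) + 4*cos(3*t)*exp(3*t)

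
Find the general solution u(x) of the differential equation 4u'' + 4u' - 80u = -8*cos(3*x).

u = -3*sin(3*x)/425 + 29*cos(3*x)/425 + C1*exp(-5*x) + C2*exp(4*x)

Divide through by 4: u'' + u' - 20u = -2*cos(3*x).
Characteristic equation r² + r - 20 = 0 factors as (r + 5)(r - 4) = 0, so r = -5, 4.
Hence u_h = C1*exp(-5*x) + C2*exp(4*x).
Try u_p = A*cos(3*x) + B*sin(3*x). Substituting and equating the coefficients of cos(3x) and sin(3x) gives A = 29/425, B = -3/425, so u_p = -3*sin(3*x)/425 + 29*cos(3*x)/425.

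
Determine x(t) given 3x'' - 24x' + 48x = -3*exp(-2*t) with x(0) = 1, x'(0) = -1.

x = -exp(-2*t)/36 + 37*exp(4*t)/36 - 31*t*exp(4*t)/6

Divide through by 3: x'' - 8x' + 16x = -exp(-2*t).
Characteristic equation r² - 8r + 16 = 0 has discriminant (-8)² - 4·(16) = 0, so r = 4 is a repeated root.
Hence x_h = (C1 + C2*t)*exp(4*t).
Try x_p = A*exp(-2*t). Substituting into the equation and dividing by exp(-2*t) gives A = -1/36, so x_p = -exp(-2*t)/36.
General solution: x = -exp(-2*t)/36 + C1*exp(4*t) + C2*t*exp(4*t).
Apply the initial conditions: x(0) = -1/36 + C1 = 1 and x'(0) = 1/18 + C2 + 4*C1 = -1. Solving gives C1 = 37/36, C2 = -31/6.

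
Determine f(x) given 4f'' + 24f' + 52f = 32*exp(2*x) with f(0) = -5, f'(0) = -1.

Divide through by 4: f'' + 6f' + 13f = 8*exp(2*x).
Characteristic equation r² + 6r + 13 = 0 has discriminant (6)² - 4·(13) = -16 < 0, so r = -3 ± 2i.
Hence f_h = C1*cos(2*x)*exp(-3*x) + C2*exp(-3*x)*sin(2*x).
Try f_p = A*exp(2*x). Substituting into the equation and dividing by exp(2*x) gives A = 8/29, so f_p = 8*exp(2*x)/29.
General solution: f = 8*exp(2*x)/29 + C1*cos(2*x)*exp(-3*x) + C2*exp(-3*x)*sin(2*x).
Apply the initial conditions: f(0) = 8/29 + C1 = -5 and f'(0) = 16/29 - 3*C1 + 2*C2 = -1. Solving gives C1 = -153/29, C2 = -252/29.

f = 8*exp(2*x)/29 - 252*exp(-3*x)*sin(2*x)/29 - 153*cos(2*x)*exp(-3*x)/29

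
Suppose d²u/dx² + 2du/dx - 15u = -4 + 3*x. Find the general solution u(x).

u = 6/25 - x/5 + C1*exp(3*x) + C2*exp(-5*x)

Characteristic equation r² + 2r - 15 = 0 factors as (r - 3)(r + 5) = 0, so r = 3, -5.
Hence u_h = C1*exp(3*x) + C2*exp(-5*x).
For the particular solution try u_p = A0 + A1*x. Substituting and matching coefficients of each power of x gives A0 = 6/25, A1 = -1/5, so u_p = 6/25 - x/5.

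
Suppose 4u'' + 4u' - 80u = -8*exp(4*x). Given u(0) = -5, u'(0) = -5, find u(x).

Divide through by 4: u'' + u' - 20u = -2*exp(4*x).
Characteristic equation r² + r - 20 = 0 factors as (r - 4)(r + 5) = 0, so r = 4, -5.
Hence u_h = C1*exp(4*x) + C2*exp(-5*x).
Since exp(4*x) solves the homogeneous equation (r = 4 is a root of multiplicity 1), multiply the trial by x. Try u_p = A*x*exp(4*x). Substituting into the equation and dividing by exp(4*x) gives A = -2/9, so u_p = -2*x*exp(4*x)/9.
General solution: u = C1*exp(4*x) + C2*exp(-5*x) - 2*x*exp(4*x)/9.
Apply the initial conditions: u(0) = C1 + C2 = -5 and u'(0) = -2/9 - 5*C2 + 4*C1 = -5. Solving gives C1 = -268/81, C2 = -137/81.

u = -268*exp(4*x)/81 - 137*exp(-5*x)/81 - 2*x*exp(4*x)/9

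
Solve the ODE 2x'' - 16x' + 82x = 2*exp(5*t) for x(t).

Divide through by 2: x'' - 8x' + 41x = exp(5*t).
Characteristic equation r² - 8r + 41 = 0 has discriminant (-8)² - 4·(41) = -100 < 0, so r = 4 ± 5i.
Hence x_h = C1*cos(5*t)*exp(4*t) + C2*exp(4*t)*sin(5*t).
Try x_p = A*exp(5*t). Substituting into the equation and dividing by exp(5*t) gives A = 1/26, so x_p = exp(5*t)/26.

x = exp(5*t)/26 + C1*cos(5*t)*exp(4*t) + C2*exp(4*t)*sin(5*t)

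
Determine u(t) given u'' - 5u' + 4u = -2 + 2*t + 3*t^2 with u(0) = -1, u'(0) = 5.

u = 67/32 - 5*exp(t) + 3*t**2/4 + 19*t/8 + 61*exp(4*t)/32

Characteristic equation r² - 5r + 4 = 0 factors as (r - 1)(r - 4) = 0, so r = 1, 4.
Hence u_h = C1*exp(t) + C2*exp(4*t).
For the particular solution try u_p = A0 + A1*t + A2*t^2. Substituting and matching coefficients of each power of t gives A0 = 67/32, A1 = 19/8, A2 = 3/4, so u_p = 67/32 + 3*t^2/4 + 19*t/8.
General solution: u = 67/32 + 3*t^2/4 + 19*t/8 + C1*exp(t) + C2*exp(4*t).
Apply the initial conditions: u(0) = 67/32 + C1 + C2 = -1 and u'(0) = 19/8 + C1 + 4*C2 = 5. Solving gives C1 = -5, C2 = 61/32.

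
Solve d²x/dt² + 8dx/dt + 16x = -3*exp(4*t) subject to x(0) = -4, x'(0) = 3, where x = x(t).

x = -253*exp(-4*t)/64 - 3*exp(4*t)/64 - 101*t*exp(-4*t)/8

Characteristic equation r² + 8r + 16 = 0 has discriminant (8)² - 4·(16) = 0, so r = -4 is a repeated root.
Hence x_h = (C1 + C2*t)*exp(-4*t).
Try x_p = A*exp(4*t). Substituting into the equation and dividing by exp(4*t) gives A = -3/64, so x_p = -3*exp(4*t)/64.
General solution: x = -3*exp(4*t)/64 + C1*exp(-4*t) + C2*t*exp(-4*t).
Apply the initial conditions: x(0) = -3/64 + C1 = -4 and x'(0) = -3/16 + C2 - 4*C1 = 3. Solving gives C1 = -253/64, C2 = -101/8.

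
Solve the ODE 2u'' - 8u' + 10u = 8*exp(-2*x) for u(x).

u = 4*exp(-2*x)/17 + C1*cos(x)*exp(2*x) + C2*exp(2*x)*sin(x)

Divide through by 2: u'' - 4u' + 5u = 4*exp(-2*x).
Characteristic equation r² - 4r + 5 = 0 has discriminant (-4)² - 4·(5) = -4 < 0, so r = 2 ± i.
Hence u_h = C1*cos(x)*exp(2*x) + C2*exp(2*x)*sin(x).
Try u_p = A*exp(-2*x). Substituting into the equation and dividing by exp(-2*x) gives A = 4/17, so u_p = 4*exp(-2*x)/17.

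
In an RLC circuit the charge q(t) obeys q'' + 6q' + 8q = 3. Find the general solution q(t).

q = 3/8 + C1*exp(-2*t) + C2*exp(-4*t)

Characteristic equation r² + 6r + 8 = 0 factors as (r + 2)(r + 4) = 0, so r = -2, -4.
Hence q_h = C1*exp(-2*t) + C2*exp(-4*t).
For the particular solution try q_p = A0. Substituting and matching coefficients of each power of t gives A0 = 3/8, so q_p = 3/8.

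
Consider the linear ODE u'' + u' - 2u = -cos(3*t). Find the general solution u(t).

Characteristic equation r² + r - 2 = 0 factors as (r + 2)(r - 1) = 0, so r = -2, 1.
Hence u_h = C1*exp(-2*t) + C2*exp(t).
Try u_p = A*cos(3*t) + B*sin(3*t). Substituting and equating the coefficients of cos(3t) and sin(3t) gives A = 11/130, B = -3/130, so u_p = -3*sin(3*t)/130 + 11*cos(3*t)/130.

u = -3*sin(3*t)/130 + 11*cos(3*t)/130 + C1*exp(-2*t) + C2*exp(t)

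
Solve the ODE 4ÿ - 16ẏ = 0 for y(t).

Divide through by 4: y'' - 4y' = 0.
Characteristic equation r² - 4r = 0 factors as (r - 4)r = 0, so r = 4, 0.
Hence y_h = C1*exp(4*t) + C2.

y = C2 + C1*exp(4*t)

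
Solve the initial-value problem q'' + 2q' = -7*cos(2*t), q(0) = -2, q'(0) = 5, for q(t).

Characteristic equation r² + 2r = 0 factors as (r + 2)r = 0, so r = -2, 0.
Hence q_h = C1*exp(-2*t) + C2.
Try q_p = A*cos(2*t) + B*sin(2*t). Substituting and equating the coefficients of cos(2t) and sin(2t) gives A = 7/8, B = -7/8, so q_p = -7*sin(2*t)/8 + 7*cos(2*t)/8.
General solution: q = C2 - 7*sin(2*t)/8 + 7*cos(2*t)/8 + C1*exp(-2*t).
Apply the initial conditions: q(0) = 7/8 + C1 + C2 = -2 and q'(0) = -7/4 - 2*C1 = 5. Solving gives C1 = -27/8, C2 = 1/2.

q = 1/2 - 27*exp(-2*t)/8 - 7*sin(2*t)/8 + 7*cos(2*t)/8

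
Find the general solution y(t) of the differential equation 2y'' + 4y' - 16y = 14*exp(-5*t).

Divide through by 2: y'' + 2y' - 8y = 7*exp(-5*t).
Characteristic equation r² + 2r - 8 = 0 factors as (r + 4)(r - 2) = 0, so r = -4, 2.
Hence y_h = C1*exp(-4*t) + C2*exp(2*t).
Try y_p = A*exp(-5*t). Substituting into the equation and dividing by exp(-5*t) gives A = 1, so y_p = exp(-5*t).

y = C1*exp(-4*t) + C2*exp(2*t) + exp(-5*t)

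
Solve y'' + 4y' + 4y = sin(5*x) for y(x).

Characteristic equation r² + 4r + 4 = 0 has discriminant (4)² - 4·(4) = 0, so r = -2 is a repeated root.
Hence y_h = (C1 + C2*x)*exp(-2*x).
Try y_p = A*cos(5*x) + B*sin(5*x). Substituting and equating the coefficients of cos(5x) and sin(5x) gives A = -20/841, B = -21/841, so y_p = -21*sin(5*x)/841 - 20*cos(5*x)/841.

y = -21*sin(5*x)/841 - 20*cos(5*x)/841 + C1*exp(-2*x) + C2*x*exp(-2*x)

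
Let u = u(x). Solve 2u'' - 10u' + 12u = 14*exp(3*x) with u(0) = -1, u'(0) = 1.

Divide through by 2: u'' - 5u' + 6u = 7*exp(3*x).
Characteristic equation r² - 5r + 6 = 0 factors as (r - 3)(r - 2) = 0, so r = 3, 2.
Hence u_h = C1*exp(3*x) + C2*exp(2*x).
Since exp(3*x) solves the homogeneous equation (r = 3 is a root of multiplicity 1), multiply the trial by x. Try u_p = A*x*exp(3*x). Substituting into the equation and dividing by exp(3*x) gives A = 7, so u_p = 7*x*exp(3*x).
General solution: u = C1*exp(3*x) + C2*exp(2*x) + 7*x*exp(3*x).
Apply the initial conditions: u(0) = C1 + C2 = -1 and u'(0) = 7 + 2*C2 + 3*C1 = 1. Solving gives C1 = -4, C2 = 3.

u = -4*exp(3*x) + 3*exp(2*x) + 7*x*exp(3*x)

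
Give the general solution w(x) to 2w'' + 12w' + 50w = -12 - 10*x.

w = -24/125 - x/5 + C1*cos(4*x)*exp(-3*x) + C2*exp(-3*x)*sin(4*x)

Divide through by 2: w'' + 6w' + 25w = -6 - 5*x.
Characteristic equation r² + 6r + 25 = 0 has discriminant (6)² - 4·(25) = -64 < 0, so r = -3 ± 4i.
Hence w_h = C1*cos(4*x)*exp(-3*x) + C2*exp(-3*x)*sin(4*x).
For the particular solution try w_p = A0 + A1*x. Substituting and matching coefficients of each power of x gives A0 = -24/125, A1 = -1/5, so w_p = -24/125 - x/5.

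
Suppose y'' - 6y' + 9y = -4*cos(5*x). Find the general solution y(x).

Characteristic equation r² - 6r + 9 = 0 has discriminant (-6)² - 4·(9) = 0, so r = 3 is a repeated root.
Hence y_h = (C1 + C2*x)*exp(3*x).
Try y_p = A*cos(5*x) + B*sin(5*x). Substituting and equating the coefficients of cos(5x) and sin(5x) gives A = 16/289, B = 30/289, so y_p = 16*cos(5*x)/289 + 30*sin(5*x)/289.

y = 16*cos(5*x)/289 + 30*sin(5*x)/289 + C1*exp(3*x) + C2*x*exp(3*x)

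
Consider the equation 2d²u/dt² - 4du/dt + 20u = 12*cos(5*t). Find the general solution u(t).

u = -18*cos(5*t)/65 - 12*sin(5*t)/65 + C1*cos(3*t)*exp(t) + C2*exp(t)*sin(3*t)

Divide through by 2: u'' - 2u' + 10u = 6*cos(5*t).
Characteristic equation r² - 2r + 10 = 0 has discriminant (-2)² - 4·(10) = -36 < 0, so r = 1 ± 3i.
Hence u_h = C1*cos(3*t)*exp(t) + C2*exp(t)*sin(3*t).
Try u_p = A*cos(5*t) + B*sin(5*t). Substituting and equating the coefficients of cos(5t) and sin(5t) gives A = -18/65, B = -12/65, so u_p = -18*cos(5*t)/65 - 12*sin(5*t)/65.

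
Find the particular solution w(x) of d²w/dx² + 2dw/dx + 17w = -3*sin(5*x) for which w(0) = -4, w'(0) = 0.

Characteristic equation r² + 2r + 17 = 0 has discriminant (2)² - 4·(17) = -64 < 0, so r = -1 ± 4i.
Hence w_h = C1*cos(4*x)*exp(-x) + C2*exp(-x)*sin(4*x).
Try w_p = A*cos(5*x) + B*sin(5*x). Substituting and equating the coefficients of cos(5x) and sin(5x) gives A = 15/82, B = 6/41, so w_p = 6*sin(5*x)/41 + 15*cos(5*x)/82.
General solution: w = 6*sin(5*x)/41 + 15*cos(5*x)/82 + C1*cos(4*x)*exp(-x) + C2*exp(-x)*sin(4*x).
Apply the initial conditions: w(0) = 15/82 + C1 = -4 and w'(0) = 30/41 - C1 + 4*C2 = 0. Solving gives C1 = -343/82, C2 = -403/328.

w = 6*sin(5*x)/41 + 15*cos(5*x)/82 - 403*exp(-x)*sin(4*x)/328 - 343*cos(4*x)*exp(-x)/82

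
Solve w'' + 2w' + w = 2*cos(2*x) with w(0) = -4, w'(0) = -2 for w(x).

w = -94*exp(-x)/25 - 6*cos(2*x)/25 + 8*sin(2*x)/25 - 32*x*exp(-x)/5

Characteristic equation r² + 2r + 1 = 0 has discriminant (2)² - 4·(1) = 0, so r = -1 is a repeated root.
Hence w_h = (C1 + C2*x)*exp(-x).
Try w_p = A*cos(2*x) + B*sin(2*x). Substituting and equating the coefficients of cos(2x) and sin(2x) gives A = -6/25, B = 8/25, so w_p = -6*cos(2*x)/25 + 8*sin(2*x)/25.
General solution: w = -6*cos(2*x)/25 + 8*sin(2*x)/25 + C1*exp(-x) + C2*x*exp(-x).
Apply the initial conditions: w(0) = -6/25 + C1 = -4 and w'(0) = 16/25 + C2 - C1 = -2. Solving gives C1 = -94/25, C2 = -32/5.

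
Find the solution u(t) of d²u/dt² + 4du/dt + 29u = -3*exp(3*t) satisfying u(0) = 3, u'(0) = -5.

u = -3*exp(3*t)/50 + 13*exp(-2*t)*sin(5*t)/50 + 153*cos(5*t)*exp(-2*t)/50

Characteristic equation r² + 4r + 29 = 0 has discriminant (4)² - 4·(29) = -100 < 0, so r = -2 ± 5i.
Hence u_h = C1*cos(5*t)*exp(-2*t) + C2*exp(-2*t)*sin(5*t).
Try u_p = A*exp(3*t). Substituting into the equation and dividing by exp(3*t) gives A = -3/50, so u_p = -3*exp(3*t)/50.
General solution: u = -3*exp(3*t)/50 + C1*cos(5*t)*exp(-2*t) + C2*exp(-2*t)*sin(5*t).
Apply the initial conditions: u(0) = -3/50 + C1 = 3 and u'(0) = -9/50 - 2*C1 + 5*C2 = -5. Solving gives C1 = 153/50, C2 = 13/50.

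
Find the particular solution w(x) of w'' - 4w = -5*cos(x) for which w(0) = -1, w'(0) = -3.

Characteristic equation r² - 4 = 0 factors as (r - 2)(r + 2) = 0, so r = 2, -2.
Hence w_h = C1*exp(2*x) + C2*exp(-2*x).
Try w_p = A*cos(x) + B*sin(x). Substituting and equating the coefficients of cos(x) and sin(x) gives A = 1, B = 0, so w_p = cos(x).
General solution: w = C1*exp(2*x) + C2*exp(-2*x) + cos(x).
Apply the initial conditions: w(0) = 1 + C1 + C2 = -1 and w'(0) = -2*C2 + 2*C1 = -3. Solving gives C1 = -7/4, C2 = -1/4.

w = -7*exp(2*x)/4 - exp(-2*x)/4 + cos(x)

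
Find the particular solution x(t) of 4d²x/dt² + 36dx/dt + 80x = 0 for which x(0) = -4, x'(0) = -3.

Divide through by 4: x'' + 9x' + 20x = 0.
Characteristic equation r² + 9r + 20 = 0 factors as (r + 5)(r + 4) = 0, so r = -5, -4.
Hence x_h = C1*exp(-5*t) + C2*exp(-4*t).
Apply the initial conditions: x(0) = C1 + C2 = -4 and x'(0) = -5*C1 - 4*C2 = -3. Solving gives C1 = 19, C2 = -23.

x = -23*exp(-4*t) + 19*exp(-5*t)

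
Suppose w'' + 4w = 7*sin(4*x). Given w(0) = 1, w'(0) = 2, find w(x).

Characteristic equation r² + 4 = 0 has discriminant (0)² - 4·(4) = -16 < 0, so r = ± 2i.
Hence w_h = C1*cos(2*x) + C2*sin(2*x).
Try w_p = A*cos(4*x) + B*sin(4*x). Substituting and equating the coefficients of cos(4x) and sin(4x) gives A = 0, B = -7/12, so w_p = -7*sin(4*x)/12.
General solution: w = -7*sin(4*x)/12 + C1*cos(2*x) + C2*sin(2*x).
Apply the initial conditions: w(0) = C1 = 1 and w'(0) = -7/3 + 2*C2 = 2. Solving gives C1 = 1, C2 = 13/6.

w = -7*sin(4*x)/12 + 13*sin(2*x)/6 + cos(2*x)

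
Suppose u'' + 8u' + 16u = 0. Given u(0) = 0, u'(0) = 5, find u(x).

Characteristic equation r² + 8r + 16 = 0 has discriminant (8)² - 4·(16) = 0, so r = -4 is a repeated root.
Hence u_h = (C1 + C2*x)*exp(-4*x).
Apply the initial conditions: u(0) = C1 = 0 and u'(0) = C2 - 4*C1 = 5. Solving gives C1 = 0, C2 = 5.

u = 5*x*exp(-4*x)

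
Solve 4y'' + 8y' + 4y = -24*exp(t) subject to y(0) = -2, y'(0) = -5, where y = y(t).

Divide through by 4: y'' + 2y' + y = -6*exp(t).
Characteristic equation r² + 2r + 1 = 0 has discriminant (2)² - 4·(1) = 0, so r = -1 is a repeated root.
Hence y_h = (C1 + C2*t)*exp(-t).
Try y_p = A*exp(t). Substituting into the equation and dividing by exp(t) gives A = -3/2, so y_p = -3*exp(t)/2.
General solution: y = -3*exp(t)/2 + C1*exp(-t) + C2*t*exp(-t).
Apply the initial conditions: y(0) = -3/2 + C1 = -2 and y'(0) = -3/2 + C2 - C1 = -5. Solving gives C1 = -1/2, C2 = -4.

y = -3*exp(t)/2 - exp(-t)/2 - 4*t*exp(-t)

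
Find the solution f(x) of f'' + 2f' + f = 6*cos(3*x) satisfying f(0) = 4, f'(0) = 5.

f = -12*cos(3*x)/25 + 9*sin(3*x)/25 + 112*exp(-x)/25 + 42*x*exp(-x)/5

Characteristic equation r² + 2r + 1 = 0 has discriminant (2)² - 4·(1) = 0, so r = -1 is a repeated root.
Hence f_h = (C1 + C2*x)*exp(-x).
Try f_p = A*cos(3*x) + B*sin(3*x). Substituting and equating the coefficients of cos(3x) and sin(3x) gives A = -12/25, B = 9/25, so f_p = -12*cos(3*x)/25 + 9*sin(3*x)/25.
General solution: f = -12*cos(3*x)/25 + 9*sin(3*x)/25 + C1*exp(-x) + C2*x*exp(-x).
Apply the initial conditions: f(0) = -12/25 + C1 = 4 and f'(0) = 27/25 + C2 - C1 = 5. Solving gives C1 = 112/25, C2 = 42/5.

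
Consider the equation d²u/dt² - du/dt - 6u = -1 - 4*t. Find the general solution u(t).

Characteristic equation r² - r - 6 = 0 factors as (r - 3)(r + 2) = 0, so r = 3, -2.
Hence u_h = C1*exp(3*t) + C2*exp(-2*t).
For the particular solution try u_p = A0 + A1*t. Substituting and matching coefficients of each power of t gives A0 = 1/18, A1 = 2/3, so u_p = 1/18 + 2*t/3.

u = 1/18 + 2*t/3 + C1*exp(3*t) + C2*exp(-2*t)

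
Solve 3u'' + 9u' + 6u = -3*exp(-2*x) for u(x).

Divide through by 3: u'' + 3u' + 2u = -exp(-2*x).
Characteristic equation r² + 3r + 2 = 0 factors as (r + 2)(r + 1) = 0, so r = -2, -1.
Hence u_h = C1*exp(-2*x) + C2*exp(-x).
Since exp(-2*x) solves the homogeneous equation (r = -2 is a root of multiplicity 1), multiply the trial by x. Try u_p = A*x*exp(-2*x). Substituting into the equation and dividing by exp(-2*x) gives A = 1, so u_p = x*exp(-2*x).

u = C1*exp(-2*x) + C2*exp(-x) + x*exp(-2*x)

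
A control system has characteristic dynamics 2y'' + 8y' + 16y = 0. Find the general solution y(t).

y = C1*cos(2*t)*exp(-2*t) + C2*exp(-2*t)*sin(2*t)

Divide through by 2: y'' + 4y' + 8y = 0.
Characteristic equation r² + 4r + 8 = 0 has discriminant (4)² - 4·(8) = -16 < 0, so r = -2 ± 2i.
Hence y_h = C1*cos(2*t)*exp(-2*t) + C2*exp(-2*t)*sin(2*t).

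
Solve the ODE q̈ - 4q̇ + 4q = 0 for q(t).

q = C1*exp(2*t) + C2*t*exp(2*t)

Characteristic equation r² - 4r + 4 = 0 has discriminant (-4)² - 4·(4) = 0, so r = 2 is a repeated root.
Hence q_h = (C1 + C2*t)*exp(2*t).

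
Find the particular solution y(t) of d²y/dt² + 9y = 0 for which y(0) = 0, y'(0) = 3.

Characteristic equation r² + 9 = 0 has discriminant (0)² - 4·(9) = -36 < 0, so r = ± 3i.
Hence y_h = C1*cos(3*t) + C2*sin(3*t).
Apply the initial conditions: y(0) = C1 = 0 and y'(0) = 3*C2 = 3. Solving gives C1 = 0, C2 = 1.

y = sin(3*t)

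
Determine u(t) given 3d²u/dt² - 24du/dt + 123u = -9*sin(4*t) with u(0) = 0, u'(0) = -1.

u = -96*cos(4*t)/1649 - 75*sin(4*t)/1649 - 1733*exp(4*t)*sin(5*t)/8245 + 96*cos(5*t)*exp(4*t)/1649

Divide through by 3: u'' - 8u' + 41u = -3*sin(4*t).
Characteristic equation r² - 8r + 41 = 0 has discriminant (-8)² - 4·(41) = -100 < 0, so r = 4 ± 5i.
Hence u_h = C1*cos(5*t)*exp(4*t) + C2*exp(4*t)*sin(5*t).
Try u_p = A*cos(4*t) + B*sin(4*t). Substituting and equating the coefficients of cos(4t) and sin(4t) gives A = -96/1649, B = -75/1649, so u_p = -96*cos(4*t)/1649 - 75*sin(4*t)/1649.
General solution: u = -96*cos(4*t)/1649 - 75*sin(4*t)/1649 + C1*cos(5*t)*exp(4*t) + C2*exp(4*t)*sin(5*t).
Apply the initial conditions: u(0) = -96/1649 + C1 = 0 and u'(0) = -300/1649 + 4*C1 + 5*C2 = -1. Solving gives C1 = 96/1649, C2 = -1733/8245.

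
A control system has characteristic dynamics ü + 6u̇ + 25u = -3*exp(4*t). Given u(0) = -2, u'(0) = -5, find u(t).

u = -3*exp(4*t)/65 - 347*exp(-3*t)*sin(4*t)/130 - 127*cos(4*t)*exp(-3*t)/65

Characteristic equation r² + 6r + 25 = 0 has discriminant (6)² - 4·(25) = -64 < 0, so r = -3 ± 4i.
Hence u_h = C1*cos(4*t)*exp(-3*t) + C2*exp(-3*t)*sin(4*t).
Try u_p = A*exp(4*t). Substituting into the equation and dividing by exp(4*t) gives A = -3/65, so u_p = -3*exp(4*t)/65.
General solution: u = -3*exp(4*t)/65 + C1*cos(4*t)*exp(-3*t) + C2*exp(-3*t)*sin(4*t).
Apply the initial conditions: u(0) = -3/65 + C1 = -2 and u'(0) = -12/65 - 3*C1 + 4*C2 = -5. Solving gives C1 = -127/65, C2 = -347/130.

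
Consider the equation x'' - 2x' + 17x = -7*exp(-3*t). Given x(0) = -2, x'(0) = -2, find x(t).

x = -7*exp(-3*t)/32 - 57*cos(4*t)*exp(t)/32 - 7*exp(t)*sin(4*t)/32

Characteristic equation r² - 2r + 17 = 0 has discriminant (-2)² - 4·(17) = -64 < 0, so r = 1 ± 4i.
Hence x_h = C1*cos(4*t)*exp(t) + C2*exp(t)*sin(4*t).
Try x_p = A*exp(-3*t). Substituting into the equation and dividing by exp(-3*t) gives A = -7/32, so x_p = -7*exp(-3*t)/32.
General solution: x = -7*exp(-3*t)/32 + C1*cos(4*t)*exp(t) + C2*exp(t)*sin(4*t).
Apply the initial conditions: x(0) = -7/32 + C1 = -2 and x'(0) = 21/32 + C1 + 4*C2 = -2. Solving gives C1 = -57/32, C2 = -7/32.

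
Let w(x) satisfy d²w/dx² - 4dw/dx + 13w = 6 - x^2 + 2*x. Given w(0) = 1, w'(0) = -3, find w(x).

w = 1112/2197 - x**2/13 + 18*x/169 - 8995*exp(2*x)*sin(3*x)/6591 + 1085*cos(3*x)*exp(2*x)/2197

Characteristic equation r² - 4r + 13 = 0 has discriminant (-4)² - 4·(13) = -36 < 0, so r = 2 ± 3i.
Hence w_h = C1*cos(3*x)*exp(2*x) + C2*exp(2*x)*sin(3*x).
For the particular solution try w_p = A0 + A1*x + A2*x^2. Substituting and matching coefficients of each power of x gives A0 = 1112/2197, A1 = 18/169, A2 = -1/13, so w_p = 1112/2197 - x^2/13 + 18*x/169.
General solution: w = 1112/2197 - x^2/13 + 18*x/169 + C1*cos(3*x)*exp(2*x) + C2*exp(2*x)*sin(3*x).
Apply the initial conditions: w(0) = 1112/2197 + C1 = 1 and w'(0) = 18/169 + 2*C1 + 3*C2 = -3. Solving gives C1 = 1085/2197, C2 = -8995/6591.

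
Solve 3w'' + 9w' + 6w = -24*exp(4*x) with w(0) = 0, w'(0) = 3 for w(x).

w = -13*exp(-2*x)/3 - 4*exp(4*x)/15 + 23*exp(-x)/5

Divide through by 3: w'' + 3w' + 2w = -8*exp(4*x).
Characteristic equation r² + 3r + 2 = 0 factors as (r + 1)(r + 2) = 0, so r = -1, -2.
Hence w_h = C1*exp(-x) + C2*exp(-2*x).
Try w_p = A*exp(4*x). Substituting into the equation and dividing by exp(4*x) gives A = -4/15, so w_p = -4*exp(4*x)/15.
General solution: w = -4*exp(4*x)/15 + C1*exp(-x) + C2*exp(-2*x).
Apply the initial conditions: w(0) = -4/15 + C1 + C2 = 0 and w'(0) = -16/15 - C1 - 2*C2 = 3. Solving gives C1 = 23/5, C2 = -13/3.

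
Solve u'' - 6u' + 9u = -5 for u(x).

Characteristic equation r² - 6r + 9 = 0 has discriminant (-6)² - 4·(9) = 0, so r = 3 is a repeated root.
Hence u_h = (C1 + C2*x)*exp(3*x).
For the particular solution try u_p = A0. Substituting and matching coefficients of each power of x gives A0 = -5/9, so u_p = -5/9.

u = -5/9 + C1*exp(3*x) + C2*x*exp(3*x)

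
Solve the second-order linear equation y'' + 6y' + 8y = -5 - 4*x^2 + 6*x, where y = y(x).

y = -13/8 - x**2/2 + 3*x/2 + C1*exp(-4*x) + C2*exp(-2*x)

Characteristic equation r² + 6r + 8 = 0 factors as (r + 4)(r + 2) = 0, so r = -4, -2.
Hence y_h = C1*exp(-4*x) + C2*exp(-2*x).
For the particular solution try y_p = A0 + A1*x + A2*x^2. Substituting and matching coefficients of each power of x gives A0 = -13/8, A1 = 3/2, A2 = -1/2, so y_p = -13/8 - x^2/2 + 3*x/2.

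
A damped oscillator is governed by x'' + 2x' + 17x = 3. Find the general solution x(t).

Characteristic equation r² + 2r + 17 = 0 has discriminant (2)² - 4·(17) = -64 < 0, so r = -1 ± 4i.
Hence x_h = C1*cos(4*t)*exp(-t) + C2*exp(-t)*sin(4*t).
For the particular solution try x_p = A0. Substituting and matching coefficients of each power of t gives A0 = 3/17, so x_p = 3/17.

x = 3/17 + C1*cos(4*t)*exp(-t) + C2*exp(-t)*sin(4*t)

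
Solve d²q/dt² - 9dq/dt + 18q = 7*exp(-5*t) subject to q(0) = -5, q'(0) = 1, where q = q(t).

Characteristic equation r² - 9r + 18 = 0 factors as (r - 3)(r - 6) = 0, so r = 3, 6.
Hence q_h = C1*exp(3*t) + C2*exp(6*t).
Try q_p = A*exp(-5*t). Substituting into the equation and dividing by exp(-5*t) gives A = 7/88, so q_p = 7*exp(-5*t)/88.
General solution: q = 7*exp(-5*t)/88 + C1*exp(3*t) + C2*exp(6*t).
Apply the initial conditions: q(0) = 7/88 + C1 + C2 = -5 and q'(0) = -35/88 + 3*C1 + 6*C2 = 1. Solving gives C1 = -85/8, C2 = 61/11.

q = -85*exp(3*t)/8 + 7*exp(-5*t)/88 + 61*exp(6*t)/11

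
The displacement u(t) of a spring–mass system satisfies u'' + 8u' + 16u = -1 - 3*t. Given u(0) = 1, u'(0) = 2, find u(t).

u = 1/32 - 3*t/16 + 31*exp(-4*t)/32 + 97*t*exp(-4*t)/16

Characteristic equation r² + 8r + 16 = 0 has discriminant (8)² - 4·(16) = 0, so r = -4 is a repeated root.
Hence u_h = (C1 + C2*t)*exp(-4*t).
For the particular solution try u_p = A0 + A1*t. Substituting and matching coefficients of each power of t gives A0 = 1/32, A1 = -3/16, so u_p = 1/32 - 3*t/16.
General solution: u = 1/32 - 3*t/16 + C1*exp(-4*t) + C2*t*exp(-4*t).
Apply the initial conditions: u(0) = 1/32 + C1 = 1 and u'(0) = -3/16 + C2 - 4*C1 = 2. Solving gives C1 = 31/32, C2 = 97/16.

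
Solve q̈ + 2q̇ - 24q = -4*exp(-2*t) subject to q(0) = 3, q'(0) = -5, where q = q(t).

q = exp(-2*t)/6 + 8*exp(-6*t)/5 + 37*exp(4*t)/30

Characteristic equation r² + 2r - 24 = 0 factors as (r + 6)(r - 4) = 0, so r = -6, 4.
Hence q_h = C1*exp(-6*t) + C2*exp(4*t).
Try q_p = A*exp(-2*t). Substituting into the equation and dividing by exp(-2*t) gives A = 1/6, so q_p = exp(-2*t)/6.
General solution: q = exp(-2*t)/6 + C1*exp(-6*t) + C2*exp(4*t).
Apply the initial conditions: q(0) = 1/6 + C1 + C2 = 3 and q'(0) = -1/3 - 6*C1 + 4*C2 = -5. Solving gives C1 = 8/5, C2 = 37/30.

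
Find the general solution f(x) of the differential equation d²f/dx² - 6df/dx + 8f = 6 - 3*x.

f = 15/32 - 3*x/8 + C1*exp(2*x) + C2*exp(4*x)

Characteristic equation r² - 6r + 8 = 0 factors as (r - 2)(r - 4) = 0, so r = 2, 4.
Hence f_h = C1*exp(2*x) + C2*exp(4*x).
For the particular solution try f_p = A0 + A1*x. Substituting and matching coefficients of each power of x gives A0 = 15/32, A1 = -3/8, so f_p = 15/32 - 3*x/8.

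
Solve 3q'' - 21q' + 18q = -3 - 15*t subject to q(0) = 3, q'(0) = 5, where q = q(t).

Divide through by 3: q'' - 7q' + 6q = -1 - 5*t.
Characteristic equation r² - 7r + 6 = 0 factors as (r - 6)(r - 1) = 0, so r = 6, 1.
Hence q_h = C1*exp(6*t) + C2*exp(t).
For the particular solution try q_p = A0 + A1*t. Substituting and matching coefficients of each power of t gives A0 = -41/36, A1 = -5/6, so q_p = -41/36 - 5*t/6.
General solution: q = -41/36 - 5*t/6 + C1*exp(6*t) + C2*exp(t).
Apply the initial conditions: q(0) = -41/36 + C1 + C2 = 3 and q'(0) = -5/6 + C2 + 6*C1 = 5. Solving gives C1 = 61/180, C2 = 19/5.

q = -41/36 - 5*t/6 + 19*exp(t)/5 + 61*exp(6*t)/180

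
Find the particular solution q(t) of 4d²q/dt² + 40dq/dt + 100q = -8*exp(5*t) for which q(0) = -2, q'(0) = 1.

Divide through by 4: q'' + 10q' + 25q = -2*exp(5*t).
Characteristic equation r² + 10r + 25 = 0 has discriminant (10)² - 4·(25) = 0, so r = -5 is a repeated root.
Hence q_h = (C1 + C2*t)*exp(-5*t).
Try q_p = A*exp(5*t). Substituting into the equation and dividing by exp(5*t) gives A = -1/50, so q_p = -exp(5*t)/50.
General solution: q = -exp(5*t)/50 + C1*exp(-5*t) + C2*t*exp(-5*t).
Apply the initial conditions: q(0) = -1/50 + C1 = -2 and q'(0) = -1/10 + C2 - 5*C1 = 1. Solving gives C1 = -99/50, C2 = -44/5.

q = -99*exp(-5*t)/50 - exp(5*t)/50 - 44*t*exp(-5*t)/5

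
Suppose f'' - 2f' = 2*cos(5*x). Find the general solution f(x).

f = C2 - 4*sin(5*x)/145 - 2*cos(5*x)/29 + C1*exp(2*x)

Characteristic equation r² - 2r = 0 factors as (r - 2)r = 0, so r = 2, 0.
Hence f_h = C1*exp(2*x) + C2.
Try f_p = A*cos(5*x) + B*sin(5*x). Substituting and equating the coefficients of cos(5x) and sin(5x) gives A = -2/29, B = -4/145, so f_p = -4*sin(5*x)/145 - 2*cos(5*x)/29.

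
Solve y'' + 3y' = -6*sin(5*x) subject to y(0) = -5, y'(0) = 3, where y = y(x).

y = -22/5 - 12*exp(-3*x)/17 + 3*sin(5*x)/17 + 9*cos(5*x)/85

Characteristic equation r² + 3r = 0 factors as (r + 3)r = 0, so r = -3, 0.
Hence y_h = C1*exp(-3*x) + C2.
Try y_p = A*cos(5*x) + B*sin(5*x). Substituting and equating the coefficients of cos(5x) and sin(5x) gives A = 9/85, B = 3/17, so y_p = 3*sin(5*x)/17 + 9*cos(5*x)/85.
General solution: y = C2 + 3*sin(5*x)/17 + 9*cos(5*x)/85 + C1*exp(-3*x).
Apply the initial conditions: y(0) = 9/85 + C1 + C2 = -5 and y'(0) = 15/17 - 3*C1 = 3. Solving gives C1 = -12/17, C2 = -22/5.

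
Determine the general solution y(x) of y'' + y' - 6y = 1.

Characteristic equation r² + r - 6 = 0 factors as (r - 2)(r + 3) = 0, so r = 2, -3.
Hence y_h = C1*exp(2*x) + C2*exp(-3*x).
For the particular solution try y_p = A0. Substituting and matching coefficients of each power of x gives A0 = -1/6, so y_p = -1/6.

y = -1/6 + C1*exp(2*x) + C2*exp(-3*x)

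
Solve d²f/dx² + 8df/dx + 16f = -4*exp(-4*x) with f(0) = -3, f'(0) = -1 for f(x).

Characteristic equation r² + 8r + 16 = 0 has discriminant (8)² - 4·(16) = 0, so r = -4 is a repeated root.
Hence f_h = (C1 + C2*x)*exp(-4*x).
Since exp(-4*x) solves the homogeneous equation (r = -4 is a root of multiplicity 2), multiply the trial by x^2. Try f_p = A*x^2*exp(-4*x). Substituting into the equation and dividing by exp(-4*x) gives A = -2, so f_p = -2*x^2*exp(-4*x).
General solution: f = C1*exp(-4*x) - 2*x^2*exp(-4*x) + C2*x*exp(-4*x).
Apply the initial conditions: f(0) = C1 = -3 and f'(0) = C2 - 4*C1 = -1. Solving gives C1 = -3, C2 = -13.

f = -3*exp(-4*x) - 13*x*exp(-4*x) - 2*x**2*exp(-4*x)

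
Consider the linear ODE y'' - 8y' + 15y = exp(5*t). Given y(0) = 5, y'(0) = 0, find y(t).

Characteristic equation r² - 8r + 15 = 0 factors as (r - 3)(r - 5) = 0, so r = 3, 5.
Hence y_h = C1*exp(3*t) + C2*exp(5*t).
Since exp(5*t) solves the homogeneous equation (r = 5 is a root of multiplicity 1), multiply the trial by t. Try y_p = A*t*exp(5*t). Substituting into the equation and dividing by exp(5*t) gives A = 1/2, so y_p = t*exp(5*t)/2.
General solution: y = C1*exp(3*t) + C2*exp(5*t) + t*exp(5*t)/2.
Apply the initial conditions: y(0) = C1 + C2 = 5 and y'(0) = 1/2 + 3*C1 + 5*C2 = 0. Solving gives C1 = 51/4, C2 = -31/4.

y = -31*exp(5*t)/4 + 51*exp(3*t)/4 + t*exp(5*t)/2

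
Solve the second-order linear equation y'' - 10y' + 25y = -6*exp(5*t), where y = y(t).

Characteristic equation r² - 10r + 25 = 0 has discriminant (-10)² - 4·(25) = 0, so r = 5 is a repeated root.
Hence y_h = (C1 + C2*t)*exp(5*t).
Since exp(5*t) solves the homogeneous equation (r = 5 is a root of multiplicity 2), multiply the trial by t^2. Try y_p = A*t^2*exp(5*t). Substituting into the equation and dividing by exp(5*t) gives A = -3, so y_p = -3*t^2*exp(5*t).

y = C1*exp(5*t) - 3*t**2*exp(5*t) + C2*t*exp(5*t)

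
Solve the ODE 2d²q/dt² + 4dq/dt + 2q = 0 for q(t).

q = C1*exp(-t) + C2*t*exp(-t)

Divide through by 2: q'' + 2q' + q = 0.
Characteristic equation r² + 2r + 1 = 0 has discriminant (2)² - 4·(1) = 0, so r = -1 is a repeated root.
Hence q_h = (C1 + C2*t)*exp(-t).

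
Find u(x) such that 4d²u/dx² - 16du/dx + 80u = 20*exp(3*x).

Divide through by 4: u'' - 4u' + 20u = 5*exp(3*x).
Characteristic equation r² - 4r + 20 = 0 has discriminant (-4)² - 4·(20) = -64 < 0, so r = 2 ± 4i.
Hence u_h = C1*cos(4*x)*exp(2*x) + C2*exp(2*x)*sin(4*x).
Try u_p = A*exp(3*x). Substituting into the equation and dividing by exp(3*x) gives A = 5/17, so u_p = 5*exp(3*x)/17.

u = 5*exp(3*x)/17 + C1*cos(4*x)*exp(2*x) + C2*exp(2*x)*sin(4*x)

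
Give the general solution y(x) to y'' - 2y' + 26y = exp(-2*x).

y = exp(-2*x)/34 + C1*cos(5*x)*exp(x) + C2*exp(x)*sin(5*x)

Characteristic equation r² - 2r + 26 = 0 has discriminant (-2)² - 4·(26) = -100 < 0, so r = 1 ± 5i.
Hence y_h = C1*cos(5*x)*exp(x) + C2*exp(x)*sin(5*x).
Try y_p = A*exp(-2*x). Substituting into the equation and dividing by exp(-2*x) gives A = 1/34, so y_p = exp(-2*x)/34.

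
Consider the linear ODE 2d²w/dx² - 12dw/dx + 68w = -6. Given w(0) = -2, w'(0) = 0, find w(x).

Divide through by 2: w'' - 6w' + 34w = -3.
Characteristic equation r² - 6r + 34 = 0 has discriminant (-6)² - 4·(34) = -100 < 0, so r = 3 ± 5i.
Hence w_h = C1*cos(5*x)*exp(3*x) + C2*exp(3*x)*sin(5*x).
For the particular solution try w_p = A0. Substituting and matching coefficients of each power of x gives A0 = -3/34, so w_p = -3/34.
General solution: w = -3/34 + C1*cos(5*x)*exp(3*x) + C2*exp(3*x)*sin(5*x).
Apply the initial conditions: w(0) = -3/34 + C1 = -2 and w'(0) = 3*C1 + 5*C2 = 0. Solving gives C1 = -65/34, C2 = 39/34.

w = -3/34 - 65*cos(5*x)*exp(3*x)/34 + 39*exp(3*x)*sin(5*x)/34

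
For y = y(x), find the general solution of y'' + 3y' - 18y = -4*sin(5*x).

Characteristic equation r² + 3r - 18 = 0 factors as (r + 6)(r - 3) = 0, so r = -6, 3.
Hence y_h = C1*exp(-6*x) + C2*exp(3*x).
Try y_p = A*cos(5*x) + B*sin(5*x). Substituting and equating the coefficients of cos(5x) and sin(5x) gives A = 30/1037, B = 86/1037, so y_p = 30*cos(5*x)/1037 + 86*sin(5*x)/1037.

y = 30*cos(5*x)/1037 + 86*sin(5*x)/1037 + C1*exp(-6*x) + C2*exp(3*x)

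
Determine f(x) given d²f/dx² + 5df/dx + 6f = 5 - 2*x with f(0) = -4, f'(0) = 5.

f = 10/9 - 10*exp(-2*x) - x/3 + 44*exp(-3*x)/9

Characteristic equation r² + 5r + 6 = 0 factors as (r + 3)(r + 2) = 0, so r = -3, -2.
Hence f_h = C1*exp(-3*x) + C2*exp(-2*x).
For the particular solution try f_p = A0 + A1*x. Substituting and matching coefficients of each power of x gives A0 = 10/9, A1 = -1/3, so f_p = 10/9 - x/3.
General solution: f = 10/9 - x/3 + C1*exp(-3*x) + C2*exp(-2*x).
Apply the initial conditions: f(0) = 10/9 + C1 + C2 = -4 and f'(0) = -1/3 - 3*C1 - 2*C2 = 5. Solving gives C1 = 44/9, C2 = -10.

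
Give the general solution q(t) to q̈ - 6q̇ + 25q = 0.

q = C1*cos(4*t)*exp(3*t) + C2*exp(3*t)*sin(4*t)

Characteristic equation r² - 6r + 25 = 0 has discriminant (-6)² - 4·(25) = -64 < 0, so r = 3 ± 4i.
Hence q_h = C1*cos(4*t)*exp(3*t) + C2*exp(3*t)*sin(4*t).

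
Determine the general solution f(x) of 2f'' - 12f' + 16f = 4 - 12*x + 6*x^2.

f = 1/64 - 3*x/16 + 3*x**2/8 + C1*exp(2*x) + C2*exp(4*x)

Divide through by 2: f'' - 6f' + 8f = 2 - 6*x + 3*x^2.
Characteristic equation r² - 6r + 8 = 0 factors as (r - 2)(r - 4) = 0, so r = 2, 4.
Hence f_h = C1*exp(2*x) + C2*exp(4*x).
For the particular solution try f_p = A0 + A1*x + A2*x^2. Substituting and matching coefficients of each power of x gives A0 = 1/64, A1 = -3/16, A2 = 3/8, so f_p = 1/64 - 3*x/16 + 3*x^2/8.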